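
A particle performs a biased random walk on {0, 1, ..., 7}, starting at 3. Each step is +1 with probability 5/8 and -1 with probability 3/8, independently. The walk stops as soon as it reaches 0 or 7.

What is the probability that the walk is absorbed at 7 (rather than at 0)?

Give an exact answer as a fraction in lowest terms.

Answer: 30625/37969

Derivation:
Biased walk: p = 5/8, q = 3/8, r = q/p = 3/5
Gambler's ruin: P(hit 7 before 0 | start at 3) = (1 - r^a)/(1 - r^N)
r^3 = 27/125; r^7 = 2187/78125
P = (1 - 27/125) / (1 - 2187/78125) = 98/125 / 75938/78125 = 30625/37969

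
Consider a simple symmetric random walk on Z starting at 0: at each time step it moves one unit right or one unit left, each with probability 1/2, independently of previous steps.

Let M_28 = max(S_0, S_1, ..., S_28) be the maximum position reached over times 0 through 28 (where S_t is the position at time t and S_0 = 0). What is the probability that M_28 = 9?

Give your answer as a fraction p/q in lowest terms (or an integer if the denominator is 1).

Answer: 1726725/67108864

Derivation:
Let M_28 = max(S_0,...,S_28). Use the reflection principle: for j ≥ 1, #{paths with M_28 ≥ j} = #{S_28 ≥ j} + #{S_28 ≥ j+1}.
By reflection, #{M_28 ≥ 9} = #{S_28 ≥ 9} + #{S_28 ≥ 10} = 11698223 + 11698223 = 23396446.
#{M_28 ≥ 10} = #{S_28 ≥ 10} + #{S_28 ≥ 11} = 11698223 + 4791323 = 16489546.
#{M_28 = 9} = 23396446 - 16489546 = 6906900.
P(M_28 = 9) = 6906900/268435456 = 1726725/67108864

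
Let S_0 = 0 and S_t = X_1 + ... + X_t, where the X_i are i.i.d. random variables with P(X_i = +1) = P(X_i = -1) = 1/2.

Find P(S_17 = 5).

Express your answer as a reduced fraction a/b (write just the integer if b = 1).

Answer: 1547/16384

Derivation:
To reach position 5 after 17 steps: need 11 steps of +1 and 6 of -1.
Favorable paths: C(17,11) = 12376
Total paths: 2^17 = 131072
P = 12376/131072 = 1547/16384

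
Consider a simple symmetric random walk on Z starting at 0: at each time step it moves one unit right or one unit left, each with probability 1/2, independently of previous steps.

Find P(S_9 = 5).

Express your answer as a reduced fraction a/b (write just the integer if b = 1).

To reach position 5 after 9 steps: need 7 steps of +1 and 2 of -1.
Favorable paths: C(9,7) = 36
Total paths: 2^9 = 512
P = 36/512 = 9/128

Answer: 9/128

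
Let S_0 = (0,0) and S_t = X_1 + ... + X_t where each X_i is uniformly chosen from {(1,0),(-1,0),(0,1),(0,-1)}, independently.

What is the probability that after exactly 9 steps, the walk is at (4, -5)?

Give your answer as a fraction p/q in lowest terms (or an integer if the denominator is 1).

Let h be the number of horizontal steps (so 9-h are vertical). To end at (4,-5) need (h+4)/2 right-steps and ((9-h)-5)/2 up-steps.
Sum over h with 4 ≤ h ≤ 4, h ≡ 0 (mod 2), 9-h ≡ 1 (mod 2):
h=4: C(9,4)·C(4,4)·C(5,0) = 126·1·1 = 126
Total favorable: 126
Total paths: 4^9 = 262144
P = 126/262144 = 63/131072

Answer: 63/131072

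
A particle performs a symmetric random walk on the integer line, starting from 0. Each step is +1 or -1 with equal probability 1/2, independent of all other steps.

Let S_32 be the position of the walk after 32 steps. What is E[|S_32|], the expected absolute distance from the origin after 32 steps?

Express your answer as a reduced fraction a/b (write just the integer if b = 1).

Answer: 300540195/67108864

Derivation:
S_32 takes values m ≡ 0 (mod 2) with |m| ≤ 32; P(S_32=m) = C(32,(32+m)/2)/2^32.
Total paths: 2^32 = 4294967296
Distribution: P(S=-32)=1/4294967296, P(S=-30)=32/4294967296, P(S=-28)=496/4294967296, P(S=-26)=4960/4294967296, P(S=-24)=35960/4294967296, P(S=-22)=201376/4294967296, P(S=-20)=906192/4294967296, P(S=-18)=3365856/4294967296, P(S=-16)=10518300/4294967296, P(S=-14)=28048800/4294967296, P(S=-12)=64512240/4294967296, P(S=-10)=129024480/4294967296, P(S=-8)=225792840/4294967296, P(S=-6)=347373600/4294967296, P(S=-4)=471435600/4294967296, P(S=-2)=565722720/4294967296, P(S=0)=601080390/4294967296, P(S=2)=565722720/4294967296, P(S=4)=471435600/4294967296, P(S=6)=347373600/4294967296, P(S=8)=225792840/4294967296, P(S=10)=129024480/4294967296, P(S=12)=64512240/4294967296, P(S=14)=28048800/4294967296, P(S=16)=10518300/4294967296, P(S=18)=3365856/4294967296, P(S=20)=906192/4294967296, P(S=22)=201376/4294967296, P(S=24)=35960/4294967296, P(S=26)=4960/4294967296, P(S=28)=496/4294967296, P(S=30)=32/4294967296, P(S=32)=1/4294967296
E[|S_32|] = Σ_m |m|·P(S_32=m) = 19234572480/4294967296 = 300540195/67108864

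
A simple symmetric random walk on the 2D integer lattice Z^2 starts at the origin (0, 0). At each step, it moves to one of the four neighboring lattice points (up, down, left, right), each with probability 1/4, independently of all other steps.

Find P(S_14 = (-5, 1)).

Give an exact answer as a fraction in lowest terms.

Let h be the number of horizontal steps (so 14-h are vertical). To end at (-5,1) need (h-5)/2 right-steps and ((14-h)+1)/2 up-steps.
Sum over h with 5 ≤ h ≤ 13, h ≡ 1 (mod 2), 14-h ≡ 1 (mod 2):
h=5: C(14,5)·C(5,0)·C(9,5) = 2002·1·126 = 252252
h=7: C(14,7)·C(7,1)·C(7,4) = 3432·7·35 = 840840
h=9: C(14,9)·C(9,2)·C(5,3) = 2002·36·10 = 720720
h=11: C(14,11)·C(11,3)·C(3,2) = 364·165·3 = 180180
h=13: C(14,13)·C(13,4)·C(1,1) = 14·715·1 = 10010
Total favorable: 2004002
Total paths: 4^14 = 268435456
P = 2004002/268435456 = 1002001/134217728

Answer: 1002001/134217728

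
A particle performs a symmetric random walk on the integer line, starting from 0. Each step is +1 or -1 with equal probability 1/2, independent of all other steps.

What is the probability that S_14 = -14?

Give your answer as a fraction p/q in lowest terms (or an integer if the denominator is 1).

To reach position -14 after 14 steps: need 0 steps of +1 and 14 of -1.
Favorable paths: C(14,0) = 1
Total paths: 2^14 = 16384
P = 1/16384 = 1/16384

Answer: 1/16384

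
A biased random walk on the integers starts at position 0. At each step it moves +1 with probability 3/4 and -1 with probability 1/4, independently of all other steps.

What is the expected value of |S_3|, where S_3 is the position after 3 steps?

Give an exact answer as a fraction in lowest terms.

S_3 takes values m ≡ 1 (mod 2) with |m| ≤ 3; P(S_3=m) = C(3,(3+m)/2) · (3/4)^((3+m)/2) · (1/4)^((3-m)/2).
Distribution: P(S=-3)=1/64, P(S=-1)=9/64, P(S=1)=27/64, P(S=3)=27/64
E[|S_3|] = Σ_m |m|·P(S_3=m) = 15/8

Answer: 15/8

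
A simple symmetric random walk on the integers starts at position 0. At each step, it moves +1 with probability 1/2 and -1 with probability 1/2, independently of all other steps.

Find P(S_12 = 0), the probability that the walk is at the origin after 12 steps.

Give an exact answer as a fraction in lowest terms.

To return to 0 after 12 steps: need exactly 6 steps of +1 and 6 of -1.
Favorable paths: C(12,6) = 924
Total paths: 2^12 = 4096
P = 924/4096 = 231/1024

Answer: 231/1024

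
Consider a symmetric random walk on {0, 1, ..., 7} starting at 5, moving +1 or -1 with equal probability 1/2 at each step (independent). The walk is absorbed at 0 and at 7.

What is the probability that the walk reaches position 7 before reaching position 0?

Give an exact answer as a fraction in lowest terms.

Answer: 5/7

Derivation:
Symmetric walk (p = 1/2): the harmonic-function argument gives P(hit 7 before 0 | start at 5) = a/N.
P = 5/7 = 5/7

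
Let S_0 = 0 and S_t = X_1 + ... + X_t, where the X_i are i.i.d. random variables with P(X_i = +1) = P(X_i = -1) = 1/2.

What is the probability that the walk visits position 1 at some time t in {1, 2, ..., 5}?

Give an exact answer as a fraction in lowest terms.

Count via complement. Let g(t,s) = #length-t paths at position s with S_1..S_t all ≠ 1.
g(t,s) = g(t-1,s-1) + g(t-1,s+1) for s ≠ 1; g(t,1) = 0.
t=0: g(0,0)=1
t=1: g(1,-1)=1
t=2: g(2,-2)=1 g(2,0)=1
t=3: g(3,-3)=1 g(3,-1)=2
t=4: g(4,-4)=1 g(4,-2)=3 g(4,0)=2
t=5: g(5,-5)=1 g(5,-3)=4 g(5,-1)=5
Paths never hitting 1: Σ_s g(5,s) = 10
Paths hitting 1: 2^5 - 10 = 22
P = 22/32 = 11/16

Answer: 11/16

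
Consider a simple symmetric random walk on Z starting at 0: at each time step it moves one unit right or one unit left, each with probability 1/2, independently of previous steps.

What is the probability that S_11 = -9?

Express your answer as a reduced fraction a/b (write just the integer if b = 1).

To reach position -9 after 11 steps: need 1 step of +1 and 10 of -1.
Favorable paths: C(11,1) = 11
Total paths: 2^11 = 2048
P = 11/2048 = 11/2048

Answer: 11/2048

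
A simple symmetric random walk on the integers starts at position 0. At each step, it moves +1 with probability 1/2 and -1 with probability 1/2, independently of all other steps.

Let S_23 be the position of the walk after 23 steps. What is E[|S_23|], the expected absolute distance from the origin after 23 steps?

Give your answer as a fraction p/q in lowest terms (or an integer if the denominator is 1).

Answer: 2028117/524288

Derivation:
S_23 takes values m ≡ 1 (mod 2) with |m| ≤ 23; P(S_23=m) = C(23,(23+m)/2)/2^23.
Total paths: 2^23 = 8388608
Distribution: P(S=-23)=1/8388608, P(S=-21)=23/8388608, P(S=-19)=253/8388608, P(S=-17)=1771/8388608, P(S=-15)=8855/8388608, P(S=-13)=33649/8388608, P(S=-11)=100947/8388608, P(S=-9)=245157/8388608, P(S=-7)=490314/8388608, P(S=-5)=817190/8388608, P(S=-3)=1144066/8388608, P(S=-1)=1352078/8388608, P(S=1)=1352078/8388608, P(S=3)=1144066/8388608, P(S=5)=817190/8388608, P(S=7)=490314/8388608, P(S=9)=245157/8388608, P(S=11)=100947/8388608, P(S=13)=33649/8388608, P(S=15)=8855/8388608, P(S=17)=1771/8388608, P(S=19)=253/8388608, P(S=21)=23/8388608, P(S=23)=1/8388608
E[|S_23|] = Σ_m |m|·P(S_23=m) = 32449872/8388608 = 2028117/524288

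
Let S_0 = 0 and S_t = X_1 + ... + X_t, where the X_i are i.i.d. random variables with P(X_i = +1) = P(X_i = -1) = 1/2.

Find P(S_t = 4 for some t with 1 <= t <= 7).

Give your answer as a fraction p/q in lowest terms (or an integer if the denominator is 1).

Answer: 1/8

Derivation:
Count via complement. Let g(t,s) = #length-t paths at position s with S_1..S_t all ≠ 4.
g(t,s) = g(t-1,s-1) + g(t-1,s+1) for s ≠ 4; g(t,4) = 0.
t=0: g(0,0)=1
t=1: g(1,-1)=1 g(1,1)=1
t=2: g(2,-2)=1 g(2,0)=2 g(2,2)=1
t=3: g(3,-3)=1 g(3,-1)=3 g(3,1)=3 g(3,3)=1
t=4: g(4,-4)=1 g(4,-2)=4 g(4,0)=6 g(4,2)=4
t=5: g(5,-5)=1 g(5,-3)=5 g(5,-1)=10 g(5,1)=10 g(5,3)=4
t=6: g(6,-6)=1 g(6,-4)=6 g(6,-2)=15 g(6,0)=20 g(6,2)=14
t=7: g(7,-7)=1 g(7,-5)=7 g(7,-3)=21 g(7,-1)=35 g(7,1)=34 g(7,3)=14
Paths never hitting 4: Σ_s g(7,s) = 112
Paths hitting 4: 2^7 - 112 = 16
P = 16/128 = 1/8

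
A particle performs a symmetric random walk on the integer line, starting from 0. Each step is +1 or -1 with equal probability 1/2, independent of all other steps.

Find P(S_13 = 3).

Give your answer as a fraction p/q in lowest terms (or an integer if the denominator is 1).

To reach position 3 after 13 steps: need 8 steps of +1 and 5 of -1.
Favorable paths: C(13,8) = 1287
Total paths: 2^13 = 8192
P = 1287/8192 = 1287/8192

Answer: 1287/8192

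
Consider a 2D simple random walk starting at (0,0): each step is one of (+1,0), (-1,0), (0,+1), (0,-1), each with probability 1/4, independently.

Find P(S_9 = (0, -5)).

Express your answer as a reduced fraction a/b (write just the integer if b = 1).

Answer: 81/16384

Derivation:
Let h be the number of horizontal steps (so 9-h are vertical). To end at (0,-5) need (h+0)/2 right-steps and ((9-h)-5)/2 up-steps.
Sum over h with 0 ≤ h ≤ 4, h ≡ 0 (mod 2), 9-h ≡ 1 (mod 2):
h=0: C(9,0)·C(0,0)·C(9,2) = 1·1·36 = 36
h=2: C(9,2)·C(2,1)·C(7,1) = 36·2·7 = 504
h=4: C(9,4)·C(4,2)·C(5,0) = 126·6·1 = 756
Total favorable: 1296
Total paths: 4^9 = 262144
P = 1296/262144 = 81/16384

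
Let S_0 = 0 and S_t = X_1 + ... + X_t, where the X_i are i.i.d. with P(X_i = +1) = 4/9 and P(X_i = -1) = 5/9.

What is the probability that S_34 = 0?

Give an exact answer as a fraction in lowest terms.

Answer: 1132853460992000000000000000000/10301051460877537453973547267843

Derivation:
To be at 0 after 34 steps: need exactly 17 steps of +1 and 17 of -1.
Number of such sequences: C(34,17) = 2333606220
Each has probability (4/9)^17 · (5/9)^17 = 13107200000000000000000/278128389443693511257285776231761
P = 2333606220 · 13107200000000000000000/278128389443693511257285776231761 = 1132853460992000000000000000000/10301051460877537453973547267843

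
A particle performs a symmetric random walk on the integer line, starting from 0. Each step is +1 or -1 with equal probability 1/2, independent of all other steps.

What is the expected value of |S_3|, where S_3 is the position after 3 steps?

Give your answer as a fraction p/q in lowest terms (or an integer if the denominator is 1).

Answer: 3/2

Derivation:
S_3 takes values m ≡ 1 (mod 2) with |m| ≤ 3; P(S_3=m) = C(3,(3+m)/2)/2^3.
Total paths: 2^3 = 8
Distribution: P(S=-3)=1/8, P(S=-1)=3/8, P(S=1)=3/8, P(S=3)=1/8
E[|S_3|] = Σ_m |m|·P(S_3=m) = 12/8 = 3/2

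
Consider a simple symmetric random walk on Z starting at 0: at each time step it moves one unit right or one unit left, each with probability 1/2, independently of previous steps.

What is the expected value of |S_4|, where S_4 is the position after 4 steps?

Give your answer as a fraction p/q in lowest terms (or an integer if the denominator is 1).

Answer: 3/2

Derivation:
S_4 takes values m ≡ 0 (mod 2) with |m| ≤ 4; P(S_4=m) = C(4,(4+m)/2)/2^4.
Total paths: 2^4 = 16
Distribution: P(S=-4)=1/16, P(S=-2)=4/16, P(S=0)=6/16, P(S=2)=4/16, P(S=4)=1/16
E[|S_4|] = Σ_m |m|·P(S_4=m) = 24/16 = 3/2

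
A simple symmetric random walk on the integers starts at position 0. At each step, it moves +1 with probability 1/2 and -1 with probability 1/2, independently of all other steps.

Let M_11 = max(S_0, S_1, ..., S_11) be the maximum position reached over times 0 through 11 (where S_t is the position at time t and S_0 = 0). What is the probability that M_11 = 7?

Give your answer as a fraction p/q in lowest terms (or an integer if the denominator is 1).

Let M_11 = max(S_0,...,S_11). Use the reflection principle: for j ≥ 1, #{paths with M_11 ≥ j} = #{S_11 ≥ j} + #{S_11 ≥ j+1}.
By reflection, #{M_11 ≥ 7} = #{S_11 ≥ 7} + #{S_11 ≥ 8} = 67 + 12 = 79.
#{M_11 ≥ 8} = #{S_11 ≥ 8} + #{S_11 ≥ 9} = 12 + 12 = 24.
#{M_11 = 7} = 79 - 24 = 55.
P(M_11 = 7) = 55/2048 = 55/2048

Answer: 55/2048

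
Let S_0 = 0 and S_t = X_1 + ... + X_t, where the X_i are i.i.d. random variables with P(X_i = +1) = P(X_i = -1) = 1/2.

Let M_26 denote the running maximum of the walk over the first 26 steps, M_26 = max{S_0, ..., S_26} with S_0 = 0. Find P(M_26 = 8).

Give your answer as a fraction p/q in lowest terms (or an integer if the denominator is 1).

Answer: 1562275/33554432

Derivation:
Let M_26 = max(S_0,...,S_26). Use the reflection principle: for j ≥ 1, #{paths with M_26 ≥ j} = #{S_26 ≥ j} + #{S_26 ≥ j+1}.
By reflection, #{M_26 ≥ 8} = #{S_26 ≥ 8} + #{S_26 ≥ 9} = 5658537 + 2533987 = 8192524.
#{M_26 ≥ 9} = #{S_26 ≥ 9} + #{S_26 ≥ 10} = 2533987 + 2533987 = 5067974.
#{M_26 = 8} = 8192524 - 5067974 = 3124550.
P(M_26 = 8) = 3124550/67108864 = 1562275/33554432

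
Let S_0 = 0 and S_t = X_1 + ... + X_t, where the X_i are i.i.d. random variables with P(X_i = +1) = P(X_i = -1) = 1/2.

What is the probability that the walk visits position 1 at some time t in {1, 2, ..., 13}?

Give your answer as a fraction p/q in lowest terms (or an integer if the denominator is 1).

Answer: 1619/2048

Derivation:
Count via complement. Let g(t,s) = #length-t paths at position s with S_1..S_t all ≠ 1.
g(t,s) = g(t-1,s-1) + g(t-1,s+1) for s ≠ 1; g(t,1) = 0.
t=0: g(0,0)=1
t=1: g(1,-1)=1
t=2: g(2,-2)=1 g(2,0)=1
t=3: g(3,-3)=1 g(3,-1)=2
t=4: g(4,-4)=1 g(4,-2)=3 g(4,0)=2
t=5: g(5,-5)=1 g(5,-3)=4 g(5,-1)=5
t=6: g(6,-6)=1 g(6,-4)=5 g(6,-2)=9 g(6,0)=5
t=7: g(7,-7)=1 g(7,-5)=6 g(7,-3)=14 g(7,-1)=14
t=8: g(8,-8)=1 g(8,-6)=7 g(8,-4)=20 g(8,-2)=28 g(8,0)=14
t=9: g(9,-9)=1 g(9,-7)=8 g(9,-5)=27 g(9,-3)=48 g(9,-1)=42
t=10: g(10,-10)=1 g(10,-8)=9 g(10,-6)=35 g(10,-4)=75 g(10,-2)=90 g(10,0)=42
t=11: g(11,-11)=1 g(11,-9)=10 g(11,-7)=44 g(11,-5)=110 g(11,-3)=165 g(11,-1)=132
t=12: g(12,-12)=1 g(12,-10)=11 g(12,-8)=54 g(12,-6)=154 g(12,-4)=275 g(12,-2)=297 g(12,0)=132
t=13: g(13,-13)=1 g(13,-11)=12 g(13,-9)=65 g(13,-7)=208 g(13,-5)=429 g(13,-3)=572 g(13,-1)=429
Paths never hitting 1: Σ_s g(13,s) = 1716
Paths hitting 1: 2^13 - 1716 = 6476
P = 6476/8192 = 1619/2048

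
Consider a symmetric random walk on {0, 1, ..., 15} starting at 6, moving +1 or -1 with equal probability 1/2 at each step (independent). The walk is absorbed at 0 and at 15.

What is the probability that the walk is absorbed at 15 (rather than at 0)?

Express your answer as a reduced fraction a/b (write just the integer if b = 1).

Answer: 2/5

Derivation:
Symmetric walk (p = 1/2): the harmonic-function argument gives P(hit 15 before 0 | start at 6) = a/N.
P = 6/15 = 2/5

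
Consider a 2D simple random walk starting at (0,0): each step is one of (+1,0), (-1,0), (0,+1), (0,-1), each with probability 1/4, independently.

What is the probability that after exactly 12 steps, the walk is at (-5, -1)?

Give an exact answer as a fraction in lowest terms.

Let h be the number of horizontal steps (so 12-h are vertical). To end at (-5,-1) need (h-5)/2 right-steps and ((12-h)-1)/2 up-steps.
Sum over h with 5 ≤ h ≤ 11, h ≡ 1 (mod 2), 12-h ≡ 1 (mod 2):
h=5: C(12,5)·C(5,0)·C(7,3) = 792·1·35 = 27720
h=7: C(12,7)·C(7,1)·C(5,2) = 792·7·10 = 55440
h=9: C(12,9)·C(9,2)·C(3,1) = 220·36·3 = 23760
h=11: C(12,11)·C(11,3)·C(1,0) = 12·165·1 = 1980
Total favorable: 108900
Total paths: 4^12 = 16777216
P = 108900/16777216 = 27225/4194304

Answer: 27225/4194304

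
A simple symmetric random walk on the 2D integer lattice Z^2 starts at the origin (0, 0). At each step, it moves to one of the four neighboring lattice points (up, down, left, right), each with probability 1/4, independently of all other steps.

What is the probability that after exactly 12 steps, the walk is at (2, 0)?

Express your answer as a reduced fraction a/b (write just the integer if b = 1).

Let h be the number of horizontal steps (so 12-h are vertical). To end at (2,0) need (h+2)/2 right-steps and ((12-h)+0)/2 up-steps.
Sum over h with 2 ≤ h ≤ 12, h ≡ 0 (mod 2), 12-h ≡ 0 (mod 2):
h=2: C(12,2)·C(2,2)·C(10,5) = 66·1·252 = 16632
h=4: C(12,4)·C(4,3)·C(8,4) = 495·4·70 = 138600
h=6: C(12,6)·C(6,4)·C(6,3) = 924·15·20 = 277200
h=8: C(12,8)·C(8,5)·C(4,2) = 495·56·6 = 166320
h=10: C(12,10)·C(10,6)·C(2,1) = 66·210·2 = 27720
h=12: C(12,12)·C(12,7)·C(0,0) = 1·792·1 = 792
Total favorable: 627264
Total paths: 4^12 = 16777216
P = 627264/16777216 = 9801/262144

Answer: 9801/262144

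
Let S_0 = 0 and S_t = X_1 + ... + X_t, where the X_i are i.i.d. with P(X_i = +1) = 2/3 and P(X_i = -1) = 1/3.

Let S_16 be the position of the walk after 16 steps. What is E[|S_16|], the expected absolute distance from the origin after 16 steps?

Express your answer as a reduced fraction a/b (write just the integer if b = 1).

S_16 takes values m ≡ 0 (mod 2) with |m| ≤ 16; P(S_16=m) = C(16,(16+m)/2) · (2/3)^((16+m)/2) · (1/3)^((16-m)/2).
Distribution: P(S=-16)=1/43046721, P(S=-14)=32/43046721, P(S=-12)=160/14348907, P(S=-10)=4480/43046721, P(S=-8)=29120/43046721, P(S=-6)=46592/14348907, P(S=-4)=512512/43046721, P(S=-2)=1464320/43046721, P(S=0)=366080/4782969, P(S=2)=5857280/43046721, P(S=4)=8200192/43046721, P(S=6)=2981888/14348907, P(S=8)=7454720/43046721, P(S=10)=4587520/43046721, P(S=12)=655360/14348907, P(S=14)=524288/43046721, P(S=16)=65536/43046721
E[|S_16|] = Σ_m |m|·P(S_16=m) = 80595056/14348907

Answer: 80595056/14348907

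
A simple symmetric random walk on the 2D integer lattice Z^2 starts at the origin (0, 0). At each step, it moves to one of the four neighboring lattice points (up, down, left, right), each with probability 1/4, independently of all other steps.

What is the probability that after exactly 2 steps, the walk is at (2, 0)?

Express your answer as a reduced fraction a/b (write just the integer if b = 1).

Answer: 1/16

Derivation:
Let h be the number of horizontal steps (so 2-h are vertical). To end at (2,0) need (h+2)/2 right-steps and ((2-h)+0)/2 up-steps.
Sum over h with 2 ≤ h ≤ 2, h ≡ 0 (mod 2), 2-h ≡ 0 (mod 2):
h=2: C(2,2)·C(2,2)·C(0,0) = 1·1·1 = 1
Total favorable: 1
Total paths: 4^2 = 16
P = 1/16 = 1/16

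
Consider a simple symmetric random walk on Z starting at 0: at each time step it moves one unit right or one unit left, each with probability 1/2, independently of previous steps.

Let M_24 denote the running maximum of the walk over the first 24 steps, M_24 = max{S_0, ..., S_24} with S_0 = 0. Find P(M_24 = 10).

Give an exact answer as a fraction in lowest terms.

Answer: 43263/2097152

Derivation:
Let M_24 = max(S_0,...,S_24). Use the reflection principle: for j ≥ 1, #{paths with M_24 ≥ j} = #{S_24 ≥ j} + #{S_24 ≥ j+1}.
By reflection, #{M_24 ≥ 10} = #{S_24 ≥ 10} + #{S_24 ≥ 11} = 536155 + 190051 = 726206.
#{M_24 ≥ 11} = #{S_24 ≥ 11} + #{S_24 ≥ 12} = 190051 + 190051 = 380102.
#{M_24 = 10} = 726206 - 380102 = 346104.
P(M_24 = 10) = 346104/16777216 = 43263/2097152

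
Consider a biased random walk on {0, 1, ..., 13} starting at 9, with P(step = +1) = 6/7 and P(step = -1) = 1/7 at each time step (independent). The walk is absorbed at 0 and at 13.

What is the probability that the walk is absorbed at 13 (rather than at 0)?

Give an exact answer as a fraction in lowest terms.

Answer: 2612138544/2612138803

Derivation:
Biased walk: p = 6/7, q = 1/7, r = q/p = 1/6
Gambler's ruin: P(hit 13 before 0 | start at 9) = (1 - r^a)/(1 - r^N)
r^9 = 1/10077696; r^13 = 1/13060694016
P = (1 - 1/10077696) / (1 - 1/13060694016) = 10077695/10077696 / 13060694015/13060694016 = 2612138544/2612138803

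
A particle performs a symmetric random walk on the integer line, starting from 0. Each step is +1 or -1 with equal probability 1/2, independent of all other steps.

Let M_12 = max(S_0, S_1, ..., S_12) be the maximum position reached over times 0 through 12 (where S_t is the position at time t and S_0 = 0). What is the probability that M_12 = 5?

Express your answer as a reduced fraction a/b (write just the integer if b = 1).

Answer: 55/1024

Derivation:
Let M_12 = max(S_0,...,S_12). Use the reflection principle: for j ≥ 1, #{paths with M_12 ≥ j} = #{S_12 ≥ j} + #{S_12 ≥ j+1}.
By reflection, #{M_12 ≥ 5} = #{S_12 ≥ 5} + #{S_12 ≥ 6} = 299 + 299 = 598.
#{M_12 ≥ 6} = #{S_12 ≥ 6} + #{S_12 ≥ 7} = 299 + 79 = 378.
#{M_12 = 5} = 598 - 378 = 220.
P(M_12 = 5) = 220/4096 = 55/1024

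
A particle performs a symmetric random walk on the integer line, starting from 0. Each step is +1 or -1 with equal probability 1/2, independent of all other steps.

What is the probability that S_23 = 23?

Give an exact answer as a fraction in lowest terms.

Answer: 1/8388608

Derivation:
To reach position 23 after 23 steps: need 23 steps of +1 and 0 of -1.
Favorable paths: C(23,23) = 1
Total paths: 2^23 = 8388608
P = 1/8388608 = 1/8388608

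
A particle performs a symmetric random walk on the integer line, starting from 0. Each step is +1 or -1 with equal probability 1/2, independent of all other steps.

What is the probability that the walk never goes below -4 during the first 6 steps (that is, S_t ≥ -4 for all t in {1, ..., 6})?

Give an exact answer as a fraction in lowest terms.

Let f(t,s) = #length-t paths at position s with S_1..S_t all ≥ -4.
f(t,s) = f(t-1,s-1) + f(t-1,s+1) for s ≥ -4; f(t,s) = 0 for s < -4.
t=0: f(0,0)=1
t=1: f(1,-1)=1 f(1,1)=1
t=2: f(2,-2)=1 f(2,0)=2 f(2,2)=1
t=3: f(3,-3)=1 f(3,-1)=3 f(3,1)=3 f(3,3)=1
t=4: f(4,-4)=1 f(4,-2)=4 f(4,0)=6 f(4,2)=4 f(4,4)=1
t=5: f(5,-3)=5 f(5,-1)=10 f(5,1)=10 f(5,3)=5 f(5,5)=1
t=6: f(6,-4)=5 f(6,-2)=15 f(6,0)=20 f(6,2)=15 f(6,4)=6 f(6,6)=1
Σ_s f(6,s) = 62
P = 62/64 = 31/32

Answer: 31/32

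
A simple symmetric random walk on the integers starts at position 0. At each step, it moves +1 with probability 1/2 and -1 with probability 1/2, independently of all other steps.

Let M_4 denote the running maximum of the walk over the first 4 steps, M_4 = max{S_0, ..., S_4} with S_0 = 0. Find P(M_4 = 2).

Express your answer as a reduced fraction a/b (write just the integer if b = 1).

Let M_4 = max(S_0,...,S_4). Use the reflection principle: for j ≥ 1, #{paths with M_4 ≥ j} = #{S_4 ≥ j} + #{S_4 ≥ j+1}.
By reflection, #{M_4 ≥ 2} = #{S_4 ≥ 2} + #{S_4 ≥ 3} = 5 + 1 = 6.
#{M_4 ≥ 3} = #{S_4 ≥ 3} + #{S_4 ≥ 4} = 1 + 1 = 2.
#{M_4 = 2} = 6 - 2 = 4.
P(M_4 = 2) = 4/16 = 1/4

Answer: 1/4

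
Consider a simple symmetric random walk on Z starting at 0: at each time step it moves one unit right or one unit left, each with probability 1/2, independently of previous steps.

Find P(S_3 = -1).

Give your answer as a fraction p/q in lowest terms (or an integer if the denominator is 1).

Answer: 3/8

Derivation:
To reach position -1 after 3 steps: need 1 step of +1 and 2 of -1.
Favorable paths: C(3,1) = 3
Total paths: 2^3 = 8
P = 3/8 = 3/8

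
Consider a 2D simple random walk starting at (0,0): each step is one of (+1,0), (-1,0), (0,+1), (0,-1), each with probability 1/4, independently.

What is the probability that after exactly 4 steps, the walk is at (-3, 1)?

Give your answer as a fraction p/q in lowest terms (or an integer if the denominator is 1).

Let h be the number of horizontal steps (so 4-h are vertical). To end at (-3,1) need (h-3)/2 right-steps and ((4-h)+1)/2 up-steps.
Sum over h with 3 ≤ h ≤ 3, h ≡ 1 (mod 2), 4-h ≡ 1 (mod 2):
h=3: C(4,3)·C(3,0)·C(1,1) = 4·1·1 = 4
Total favorable: 4
Total paths: 4^4 = 256
P = 4/256 = 1/64

Answer: 1/64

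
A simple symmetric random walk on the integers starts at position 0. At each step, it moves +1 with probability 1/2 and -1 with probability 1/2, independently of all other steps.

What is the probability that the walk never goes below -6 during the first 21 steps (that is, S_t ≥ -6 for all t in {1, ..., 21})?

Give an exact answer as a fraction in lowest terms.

Answer: 227069/262144

Derivation:
Let f(t,s) = #length-t paths at position s with S_1..S_t all ≥ -6.
f(t,s) = f(t-1,s-1) + f(t-1,s+1) for s ≥ -6; f(t,s) = 0 for s < -6.
t=0: f(0,0)=1
t=1: f(1,-1)=1 f(1,1)=1
t=2: f(2,-2)=1 f(2,0)=2 f(2,2)=1
t=3: f(3,-3)=1 f(3,-1)=3 f(3,1)=3 f(3,3)=1
t=4: f(4,-4)=1 f(4,-2)=4 f(4,0)=6 f(4,2)=4 f(4,4)=1
t=5: f(5,-5)=1 f(5,-3)=5 f(5,-1)=10 f(5,1)=10 f(5,3)=5 f(5,5)=1
t=6: f(6,-6)=1 f(6,-4)=6 f(6,-2)=15 f(6,0)=20 f(6,2)=15 f(6,4)=6 f(6,6)=1
t=7: f(7,-5)=7 f(7,-3)=21 f(7,-1)=35 f(7,1)=35 f(7,3)=21 f(7,5)=7 f(7,7)=1
t=8: f(8,-6)=7 f(8,-4)=28 f(8,-2)=56 f(8,0)=70 f(8,2)=56 f(8,4)=28 f(8,6)=8 f(8,8)=1
t=9: f(9,-5)=35 f(9,-3)=84 f(9,-1)=126 f(9,1)=126 f(9,3)=84 f(9,5)=36 f(9,7)=9 f(9,9)=1
t=10: f(10,-6)=35 f(10,-4)=119 f(10,-2)=210 f(10,0)=252 f(10,2)=210 f(10,4)=120 f(10,6)=45 f(10,8)=10 f(10,10)=1
t=11: f(11,-5)=154 f(11,-3)=329 f(11,-1)=462 f(11,1)=462 f(11,3)=330 f(11,5)=165 f(11,7)=55 f(11,9)=11 f(11,11)=1
t=12: f(12,-6)=154 f(12,-4)=483 f(12,-2)=791 f(12,0)=924 f(12,2)=792 f(12,4)=495 f(12,6)=220 f(12,8)=66 f(12,10)=12 f(12,12)=1
t=13: f(13,-5)=637 f(13,-3)=1274 f(13,-1)=1715 f(13,1)=1716 f(13,3)=1287 f(13,5)=715 f(13,7)=286 f(13,9)=78 f(13,11)=13 f(13,13)=1
t=14: f(14,-6)=637 f(14,-4)=1911 f(14,-2)=2989 f(14,0)=3431 f(14,2)=3003 f(14,4)=2002 f(14,6)=1001 f(14,8)=364 f(14,10)=91 f(14,12)=14 f(14,14)=1
t=15: f(15,-5)=2548 f(15,-3)=4900 f(15,-1)=6420 f(15,1)=6434 f(15,3)=5005 f(15,5)=3003 f(15,7)=1365 f(15,9)=455 f(15,11)=105 f(15,13)=15 f(15,15)=1
t=16: f(16,-6)=2548 f(16,-4)=7448 f(16,-2)=11320 f(16,0)=12854 f(16,2)=11439 f(16,4)=8008 f(16,6)=4368 f(16,8)=1820 f(16,10)=560 f(16,12)=120 f(16,14)=16 f(16,16)=1
t=17: f(17,-5)=9996 f(17,-3)=18768 f(17,-1)=24174 f(17,1)=24293 f(17,3)=19447 f(17,5)=12376 f(17,7)=6188 f(17,9)=2380 f(17,11)=680 f(17,13)=136 f(17,15)=17 f(17,17)=1
t=18: f(18,-6)=9996 f(18,-4)=28764 f(18,-2)=42942 f(18,0)=48467 f(18,2)=43740 f(18,4)=31823 f(18,6)=18564 f(18,8)=8568 f(18,10)=3060 f(18,12)=816 f(18,14)=153 f(18,16)=18 f(18,18)=1
t=19: f(19,-5)=38760 f(19,-3)=71706 f(19,-1)=91409 f(19,1)=92207 f(19,3)=75563 f(19,5)=50387 f(19,7)=27132 f(19,9)=11628 f(19,11)=3876 f(19,13)=969 f(19,15)=171 f(19,17)=19 f(19,19)=1
t=20: f(20,-6)=38760 f(20,-4)=110466 f(20,-2)=163115 f(20,0)=183616 f(20,2)=167770 f(20,4)=125950 f(20,6)=77519 f(20,8)=38760 f(20,10)=15504 f(20,12)=4845 f(20,14)=1140 f(20,16)=190 f(20,18)=20 f(20,20)=1
t=21: f(21,-5)=149226 f(21,-3)=273581 f(21,-1)=346731 f(21,1)=351386 f(21,3)=293720 f(21,5)=203469 f(21,7)=116279 f(21,9)=54264 f(21,11)=20349 f(21,13)=5985 f(21,15)=1330 f(21,17)=210 f(21,19)=21 f(21,21)=1
Σ_s f(21,s) = 1816552
P = 1816552/2097152 = 227069/262144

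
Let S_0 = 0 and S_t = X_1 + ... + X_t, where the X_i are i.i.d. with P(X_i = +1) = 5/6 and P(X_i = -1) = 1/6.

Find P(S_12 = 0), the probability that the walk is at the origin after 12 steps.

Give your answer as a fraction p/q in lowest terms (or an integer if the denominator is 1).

To be at 0 after 12 steps: need exactly 6 steps of +1 and 6 of -1.
Number of such sequences: C(12,6) = 924
Each has probability (5/6)^6 · (1/6)^6 = 15625/2176782336
P = 924 · 15625/2176782336 = 1203125/181398528

Answer: 1203125/181398528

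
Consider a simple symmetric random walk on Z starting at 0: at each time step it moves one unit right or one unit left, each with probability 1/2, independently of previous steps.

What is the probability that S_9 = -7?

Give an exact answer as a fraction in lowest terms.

To reach position -7 after 9 steps: need 1 step of +1 and 8 of -1.
Favorable paths: C(9,1) = 9
Total paths: 2^9 = 512
P = 9/512 = 9/512

Answer: 9/512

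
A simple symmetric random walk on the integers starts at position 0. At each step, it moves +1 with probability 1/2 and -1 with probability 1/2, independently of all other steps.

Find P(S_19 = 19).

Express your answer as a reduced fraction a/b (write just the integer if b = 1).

Answer: 1/524288

Derivation:
To reach position 19 after 19 steps: need 19 steps of +1 and 0 of -1.
Favorable paths: C(19,19) = 1
Total paths: 2^19 = 524288
P = 1/524288 = 1/524288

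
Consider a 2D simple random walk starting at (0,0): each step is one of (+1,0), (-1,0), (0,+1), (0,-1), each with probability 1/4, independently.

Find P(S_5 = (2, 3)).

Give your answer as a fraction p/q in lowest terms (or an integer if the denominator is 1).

Let h be the number of horizontal steps (so 5-h are vertical). To end at (2,3) need (h+2)/2 right-steps and ((5-h)+3)/2 up-steps.
Sum over h with 2 ≤ h ≤ 2, h ≡ 0 (mod 2), 5-h ≡ 1 (mod 2):
h=2: C(5,2)·C(2,2)·C(3,3) = 10·1·1 = 10
Total favorable: 10
Total paths: 4^5 = 1024
P = 10/1024 = 5/512

Answer: 5/512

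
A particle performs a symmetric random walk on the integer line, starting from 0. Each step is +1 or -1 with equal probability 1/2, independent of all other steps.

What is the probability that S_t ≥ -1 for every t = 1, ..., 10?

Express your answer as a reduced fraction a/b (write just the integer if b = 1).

Answer: 231/512

Derivation:
Let f(t,s) = #length-t paths at position s with S_1..S_t all ≥ -1.
f(t,s) = f(t-1,s-1) + f(t-1,s+1) for s ≥ -1; f(t,s) = 0 for s < -1.
t=0: f(0,0)=1
t=1: f(1,-1)=1 f(1,1)=1
t=2: f(2,0)=2 f(2,2)=1
t=3: f(3,-1)=2 f(3,1)=3 f(3,3)=1
t=4: f(4,0)=5 f(4,2)=4 f(4,4)=1
t=5: f(5,-1)=5 f(5,1)=9 f(5,3)=5 f(5,5)=1
t=6: f(6,0)=14 f(6,2)=14 f(6,4)=6 f(6,6)=1
t=7: f(7,-1)=14 f(7,1)=28 f(7,3)=20 f(7,5)=7 f(7,7)=1
t=8: f(8,0)=42 f(8,2)=48 f(8,4)=27 f(8,6)=8 f(8,8)=1
t=9: f(9,-1)=42 f(9,1)=90 f(9,3)=75 f(9,5)=35 f(9,7)=9 f(9,9)=1
t=10: f(10,0)=132 f(10,2)=165 f(10,4)=110 f(10,6)=44 f(10,8)=10 f(10,10)=1
Σ_s f(10,s) = 462
P = 462/1024 = 231/512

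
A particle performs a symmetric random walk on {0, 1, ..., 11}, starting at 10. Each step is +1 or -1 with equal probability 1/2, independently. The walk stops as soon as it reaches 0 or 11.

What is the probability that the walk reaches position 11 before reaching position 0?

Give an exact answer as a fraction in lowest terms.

Symmetric walk (p = 1/2): the harmonic-function argument gives P(hit 11 before 0 | start at 10) = a/N.
P = 10/11 = 10/11

Answer: 10/11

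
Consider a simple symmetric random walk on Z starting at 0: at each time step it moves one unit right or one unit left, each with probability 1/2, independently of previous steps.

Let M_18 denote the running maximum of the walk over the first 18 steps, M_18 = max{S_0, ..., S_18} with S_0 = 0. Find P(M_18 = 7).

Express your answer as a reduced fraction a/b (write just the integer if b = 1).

Let M_18 = max(S_0,...,S_18). Use the reflection principle: for j ≥ 1, #{paths with M_18 ≥ j} = #{S_18 ≥ j} + #{S_18 ≥ j+1}.
By reflection, #{M_18 ≥ 7} = #{S_18 ≥ 7} + #{S_18 ≥ 8} = 12616 + 12616 = 25232.
#{M_18 ≥ 8} = #{S_18 ≥ 8} + #{S_18 ≥ 9} = 12616 + 4048 = 16664.
#{M_18 = 7} = 25232 - 16664 = 8568.
P(M_18 = 7) = 8568/262144 = 1071/32768

Answer: 1071/32768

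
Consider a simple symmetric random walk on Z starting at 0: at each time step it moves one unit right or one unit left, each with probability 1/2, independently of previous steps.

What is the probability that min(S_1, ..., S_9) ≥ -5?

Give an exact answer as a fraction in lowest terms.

Answer: 123/128

Derivation:
Let f(t,s) = #length-t paths at position s with S_1..S_t all ≥ -5.
f(t,s) = f(t-1,s-1) + f(t-1,s+1) for s ≥ -5; f(t,s) = 0 for s < -5.
t=0: f(0,0)=1
t=1: f(1,-1)=1 f(1,1)=1
t=2: f(2,-2)=1 f(2,0)=2 f(2,2)=1
t=3: f(3,-3)=1 f(3,-1)=3 f(3,1)=3 f(3,3)=1
t=4: f(4,-4)=1 f(4,-2)=4 f(4,0)=6 f(4,2)=4 f(4,4)=1
t=5: f(5,-5)=1 f(5,-3)=5 f(5,-1)=10 f(5,1)=10 f(5,3)=5 f(5,5)=1
t=6: f(6,-4)=6 f(6,-2)=15 f(6,0)=20 f(6,2)=15 f(6,4)=6 f(6,6)=1
t=7: f(7,-5)=6 f(7,-3)=21 f(7,-1)=35 f(7,1)=35 f(7,3)=21 f(7,5)=7 f(7,7)=1
t=8: f(8,-4)=27 f(8,-2)=56 f(8,0)=70 f(8,2)=56 f(8,4)=28 f(8,6)=8 f(8,8)=1
t=9: f(9,-5)=27 f(9,-3)=83 f(9,-1)=126 f(9,1)=126 f(9,3)=84 f(9,5)=36 f(9,7)=9 f(9,9)=1
Σ_s f(9,s) = 492
P = 492/512 = 123/128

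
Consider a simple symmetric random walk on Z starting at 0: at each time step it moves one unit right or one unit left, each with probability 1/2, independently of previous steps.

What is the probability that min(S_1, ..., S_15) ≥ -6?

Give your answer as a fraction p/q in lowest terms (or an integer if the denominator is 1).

Let f(t,s) = #length-t paths at position s with S_1..S_t all ≥ -6.
f(t,s) = f(t-1,s-1) + f(t-1,s+1) for s ≥ -6; f(t,s) = 0 for s < -6.
t=0: f(0,0)=1
t=1: f(1,-1)=1 f(1,1)=1
t=2: f(2,-2)=1 f(2,0)=2 f(2,2)=1
t=3: f(3,-3)=1 f(3,-1)=3 f(3,1)=3 f(3,3)=1
t=4: f(4,-4)=1 f(4,-2)=4 f(4,0)=6 f(4,2)=4 f(4,4)=1
t=5: f(5,-5)=1 f(5,-3)=5 f(5,-1)=10 f(5,1)=10 f(5,3)=5 f(5,5)=1
t=6: f(6,-6)=1 f(6,-4)=6 f(6,-2)=15 f(6,0)=20 f(6,2)=15 f(6,4)=6 f(6,6)=1
t=7: f(7,-5)=7 f(7,-3)=21 f(7,-1)=35 f(7,1)=35 f(7,3)=21 f(7,5)=7 f(7,7)=1
t=8: f(8,-6)=7 f(8,-4)=28 f(8,-2)=56 f(8,0)=70 f(8,2)=56 f(8,4)=28 f(8,6)=8 f(8,8)=1
t=9: f(9,-5)=35 f(9,-3)=84 f(9,-1)=126 f(9,1)=126 f(9,3)=84 f(9,5)=36 f(9,7)=9 f(9,9)=1
t=10: f(10,-6)=35 f(10,-4)=119 f(10,-2)=210 f(10,0)=252 f(10,2)=210 f(10,4)=120 f(10,6)=45 f(10,8)=10 f(10,10)=1
t=11: f(11,-5)=154 f(11,-3)=329 f(11,-1)=462 f(11,1)=462 f(11,3)=330 f(11,5)=165 f(11,7)=55 f(11,9)=11 f(11,11)=1
t=12: f(12,-6)=154 f(12,-4)=483 f(12,-2)=791 f(12,0)=924 f(12,2)=792 f(12,4)=495 f(12,6)=220 f(12,8)=66 f(12,10)=12 f(12,12)=1
t=13: f(13,-5)=637 f(13,-3)=1274 f(13,-1)=1715 f(13,1)=1716 f(13,3)=1287 f(13,5)=715 f(13,7)=286 f(13,9)=78 f(13,11)=13 f(13,13)=1
t=14: f(14,-6)=637 f(14,-4)=1911 f(14,-2)=2989 f(14,0)=3431 f(14,2)=3003 f(14,4)=2002 f(14,6)=1001 f(14,8)=364 f(14,10)=91 f(14,12)=14 f(14,14)=1
t=15: f(15,-5)=2548 f(15,-3)=4900 f(15,-1)=6420 f(15,1)=6434 f(15,3)=5005 f(15,5)=3003 f(15,7)=1365 f(15,9)=455 f(15,11)=105 f(15,13)=15 f(15,15)=1
Σ_s f(15,s) = 30251
P = 30251/32768 = 30251/32768

Answer: 30251/32768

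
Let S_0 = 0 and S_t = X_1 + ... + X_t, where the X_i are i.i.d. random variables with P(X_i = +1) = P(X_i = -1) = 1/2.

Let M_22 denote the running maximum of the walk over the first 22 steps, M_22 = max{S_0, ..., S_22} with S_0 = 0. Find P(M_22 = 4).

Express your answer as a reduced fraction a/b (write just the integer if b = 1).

Answer: 124355/1048576

Derivation:
Let M_22 = max(S_0,...,S_22). Use the reflection principle: for j ≥ 1, #{paths with M_22 ≥ j} = #{S_22 ≥ j} + #{S_22 ≥ j+1}.
By reflection, #{M_22 ≥ 4} = #{S_22 ≥ 4} + #{S_22 ≥ 5} = 1097790 + 600370 = 1698160.
#{M_22 ≥ 5} = #{S_22 ≥ 5} + #{S_22 ≥ 6} = 600370 + 600370 = 1200740.
#{M_22 = 4} = 1698160 - 1200740 = 497420.
P(M_22 = 4) = 497420/4194304 = 124355/1048576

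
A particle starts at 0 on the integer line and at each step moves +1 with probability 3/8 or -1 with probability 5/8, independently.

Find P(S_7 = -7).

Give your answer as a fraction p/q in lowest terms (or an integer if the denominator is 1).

Answer: 78125/2097152

Derivation:
To reach position -7 after 7 steps: need 0 steps of +1 and 7 steps of -1.
Number of such sequences: C(7,0) = 1
Each has probability (3/8)^0 · (5/8)^7 = 78125/2097152
P = 1 · 78125/2097152 = 78125/2097152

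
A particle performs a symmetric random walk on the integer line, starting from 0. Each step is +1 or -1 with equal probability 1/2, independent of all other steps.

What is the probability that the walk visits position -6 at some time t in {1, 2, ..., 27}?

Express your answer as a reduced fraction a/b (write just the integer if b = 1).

Answer: 16628809/67108864

Derivation:
Count via complement. Let g(t,s) = #length-t paths at position s with S_1..S_t all ≠ -6.
g(t,s) = g(t-1,s-1) + g(t-1,s+1) for s ≠ -6; g(t,-6) = 0.
t=0: g(0,0)=1
t=1: g(1,-1)=1 g(1,1)=1
t=2: g(2,-2)=1 g(2,0)=2 g(2,2)=1
t=3: g(3,-3)=1 g(3,-1)=3 g(3,1)=3 g(3,3)=1
t=4: g(4,-4)=1 g(4,-2)=4 g(4,0)=6 g(4,2)=4 g(4,4)=1
t=5: g(5,-5)=1 g(5,-3)=5 g(5,-1)=10 g(5,1)=10 g(5,3)=5 g(5,5)=1
t=6: g(6,-4)=6 g(6,-2)=15 g(6,0)=20 g(6,2)=15 g(6,4)=6 g(6,6)=1
t=7: g(7,-5)=6 g(7,-3)=21 g(7,-1)=35 g(7,1)=35 g(7,3)=21 g(7,5)=7 g(7,7)=1
t=8: g(8,-4)=27 g(8,-2)=56 g(8,0)=70 g(8,2)=56 g(8,4)=28 g(8,6)=8 g(8,8)=1
t=9: g(9,-5)=27 g(9,-3)=83 g(9,-1)=126 g(9,1)=126 g(9,3)=84 g(9,5)=36 g(9,7)=9 g(9,9)=1
t=10: g(10,-4)=110 g(10,-2)=209 g(10,0)=252 g(10,2)=210 g(10,4)=120 g(10,6)=45 g(10,8)=10 g(10,10)=1
t=11: g(11,-5)=110 g(11,-3)=319 g(11,-1)=461 g(11,1)=462 g(11,3)=330 g(11,5)=165 g(11,7)=55 g(11,9)=11 g(11,11)=1
t=12: g(12,-4)=429 g(12,-2)=780 g(12,0)=923 g(12,2)=792 g(12,4)=495 g(12,6)=220 g(12,8)=66 g(12,10)=12 g(12,12)=1
t=13: g(13,-5)=429 g(13,-3)=1209 g(13,-1)=1703 g(13,1)=1715 g(13,3)=1287 g(13,5)=715 g(13,7)=286 g(13,9)=78 g(13,11)=13 g(13,13)=1
t=14: g(14,-4)=1638 g(14,-2)=2912 g(14,0)=3418 g(14,2)=3002 g(14,4)=2002 g(14,6)=1001 g(14,8)=364 g(14,10)=91 g(14,12)=14 g(14,14)=1
t=15: g(15,-5)=1638 g(15,-3)=4550 g(15,-1)=6330 g(15,1)=6420 g(15,3)=5004 g(15,5)=3003 g(15,7)=1365 g(15,9)=455 g(15,11)=105 g(15,13)=15 g(15,15)=1
t=16: g(16,-4)=6188 g(16,-2)=10880 g(16,0)=12750 g(16,2)=11424 g(16,4)=8007 g(16,6)=4368 g(16,8)=1820 g(16,10)=560 g(16,12)=120 g(16,14)=16 g(16,16)=1
t=17: g(17,-5)=6188 g(17,-3)=17068 g(17,-1)=23630 g(17,1)=24174 g(17,3)=19431 g(17,5)=12375 g(17,7)=6188 g(17,9)=2380 g(17,11)=680 g(17,13)=136 g(17,15)=17 g(17,17)=1
t=18: g(18,-4)=23256 g(18,-2)=40698 g(18,0)=47804 g(18,2)=43605 g(18,4)=31806 g(18,6)=18563 g(18,8)=8568 g(18,10)=3060 g(18,12)=816 g(18,14)=153 g(18,16)=18 g(18,18)=1
t=19: g(19,-5)=23256 g(19,-3)=63954 g(19,-1)=88502 g(19,1)=91409 g(19,3)=75411 g(19,5)=50369 g(19,7)=27131 g(19,9)=11628 g(19,11)=3876 g(19,13)=969 g(19,15)=171 g(19,17)=19 g(19,19)=1
t=20: g(20,-4)=87210 g(20,-2)=152456 g(20,0)=179911 g(20,2)=166820 g(20,4)=125780 g(20,6)=77500 g(20,8)=38759 g(20,10)=15504 g(20,12)=4845 g(20,14)=1140 g(20,16)=190 g(20,18)=20 g(20,20)=1
t=21: g(21,-5)=87210 g(21,-3)=239666 g(21,-1)=332367 g(21,1)=346731 g(21,3)=292600 g(21,5)=203280 g(21,7)=116259 g(21,9)=54263 g(21,11)=20349 g(21,13)=5985 g(21,15)=1330 g(21,17)=210 g(21,19)=21 g(21,21)=1
t=22: g(22,-4)=326876 g(22,-2)=572033 g(22,0)=679098 g(22,2)=639331 g(22,4)=495880 g(22,6)=319539 g(22,8)=170522 g(22,10)=74612 g(22,12)=26334 g(22,14)=7315 g(22,16)=1540 g(22,18)=231 g(22,20)=22 g(22,22)=1
t=23: g(23,-5)=326876 g(23,-3)=898909 g(23,-1)=1251131 g(23,1)=1318429 g(23,3)=1135211 g(23,5)=815419 g(23,7)=490061 g(23,9)=245134 g(23,11)=100946 g(23,13)=33649 g(23,15)=8855 g(23,17)=1771 g(23,19)=253 g(23,21)=23 g(23,23)=1
t=24: g(24,-4)=1225785 g(24,-2)=2150040 g(24,0)=2569560 g(24,2)=2453640 g(24,4)=1950630 g(24,6)=1305480 g(24,8)=735195 g(24,10)=346080 g(24,12)=134595 g(24,14)=42504 g(24,16)=10626 g(24,18)=2024 g(24,20)=276 g(24,22)=24 g(24,24)=1
t=25: g(25,-5)=1225785 g(25,-3)=3375825 g(25,-1)=4719600 g(25,1)=5023200 g(25,3)=4404270 g(25,5)=3256110 g(25,7)=2040675 g(25,9)=1081275 g(25,11)=480675 g(25,13)=177099 g(25,15)=53130 g(25,17)=12650 g(25,19)=2300 g(25,21)=300 g(25,23)=25 g(25,25)=1
t=26: g(26,-4)=4601610 g(26,-2)=8095425 g(26,0)=9742800 g(26,2)=9427470 g(26,4)=7660380 g(26,6)=5296785 g(26,8)=3121950 g(26,10)=1561950 g(26,12)=657774 g(26,14)=230229 g(26,16)=65780 g(26,18)=14950 g(26,20)=2600 g(26,22)=325 g(26,24)=26 g(26,26)=1
t=27: g(27,-5)=4601610 g(27,-3)=12697035 g(27,-1)=17838225 g(27,1)=19170270 g(27,3)=17087850 g(27,5)=12957165 g(27,7)=8418735 g(27,9)=4683900 g(27,11)=2219724 g(27,13)=888003 g(27,15)=296009 g(27,17)=80730 g(27,19)=17550 g(27,21)=2925 g(27,23)=351 g(27,25)=27 g(27,27)=1
Paths never hitting -6: Σ_s g(27,s) = 100960110
Paths hitting -6: 2^27 - 100960110 = 33257618
P = 33257618/134217728 = 16628809/67108864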